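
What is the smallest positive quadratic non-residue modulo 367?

(2/367) = +1, so 2 is a residue.
(3/367) = −1, so 3 is the smallest positive non-residue mod 367.

3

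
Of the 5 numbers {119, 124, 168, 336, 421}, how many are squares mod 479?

(119/479) = -1 → non-residue.
(124/479) = -1 → non-residue.
(168/479) = +1 → QR.
(336/479) = +1 → QR.
(421/479) = +1 → QR.
Total quadratic residues among the 5: 3.

3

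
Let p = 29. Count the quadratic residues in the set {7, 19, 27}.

1

(7/29) = +1 → QR.
(19/29) = -1 → non-residue.
(27/29) = -1 → non-residue.
Total quadratic residues among the 3: 1.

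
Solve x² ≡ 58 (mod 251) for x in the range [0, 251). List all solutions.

Since 251 ≡ 3 (mod 4), a square root of 58 is 58^((251+1)/4) = 58^63 mod 251.
Repeated squaring: 58^2≡101, 58^4≡161, 58^8≡68, 58^16≡106, 58^32≡192 (mod 251).
58^63 = 58^(32+16+8+4+2+1) ≡ 73 (mod 251).
Check: 73² = 5329 ≡ 58 (mod 251). The two roots are 73 and 178.

73, 178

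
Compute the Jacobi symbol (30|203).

1

Pull out 2: since 203 ≡ 3 (mod 8), (2/203) = -1.
Reciprocity: 15 ≡ 3 and 203 ≡ 3 (mod 4), so (15/203) = −(203/15).
Reduce top mod 15: now compute (8/15).
Pull out 2^3: since 15 ≡ 7 (mod 8), (2/15) = +1, so (2/15)^3 = +1.
Reached (1/15) = 1. Collecting the sign flips along the way, the symbol is +1.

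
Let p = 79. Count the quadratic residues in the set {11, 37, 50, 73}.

3

(11/79) = +1 → QR.
(37/79) = -1 → non-residue.
(50/79) = +1 → QR.
(73/79) = +1 → QR.
Total quadratic residues among the 4: 3.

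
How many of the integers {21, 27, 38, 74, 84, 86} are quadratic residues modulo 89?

2

(21/89) = +1 → QR.
(27/89) = -1 → non-residue.
(38/89) = -1 → non-residue.
(74/89) = -1 → non-residue.
(84/89) = +1 → QR.
(86/89) = -1 → non-residue.
Total quadratic residues among the 6: 2.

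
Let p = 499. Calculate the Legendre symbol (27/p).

-1

Reciprocity: 27 ≡ 3 and 499 ≡ 3 (mod 4), so (27/499) = −(499/27).
Reduce top mod 27: now compute (13/27).
Reciprocity: 13 ≡ 1 and 27 ≡ 3 (mod 4), so (13/27) = +(27/13).
Reduce top mod 13: now compute (1/13).
Reached (1/13) = 1. Collecting the sign flips along the way, the symbol is -1.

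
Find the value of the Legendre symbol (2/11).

-1

Euler's criterion: (2/11) ≡ 2^5 (mod 11).
2^2 ≡ 4 (mod 11)
2^4 ≡ 5 (mod 11)
2^5 = 2^(4+1) ≡ 10 (mod 11).
Result is 10 ≡ −1, so (2/11) = −1.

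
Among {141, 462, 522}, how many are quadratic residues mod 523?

(141/523) = +1 → QR.
(462/523) = +1 → QR.
(522/523) = -1 → non-residue.
Total quadratic residues among the 3: 2.

2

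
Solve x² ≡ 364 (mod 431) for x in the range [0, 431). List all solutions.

171, 260

Since 431 ≡ 3 (mod 4), a square root of 364 is 364^((431+1)/4) = 364^108 mod 431.
Repeated squaring: 364^2≡179, 364^4≡147, 364^8≡59, 364^16≡33, 364^32≡227, 364^64≡240 (mod 431).
364^108 = 364^(64+32+8+4) ≡ 171 (mod 431).
Check: 171² = 29241 ≡ 364 (mod 431). The two roots are 171 and 260.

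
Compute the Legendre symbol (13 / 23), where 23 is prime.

1

Reciprocity: 13 ≡ 1 and 23 ≡ 3 (mod 4), so (13/23) = +(23/13).
Reduce top mod 13: now compute (10/13).
Pull out 2: since 13 ≡ 5 (mod 8), (2/13) = -1.
Reciprocity: 5 ≡ 1 and 13 ≡ 1 (mod 4), so (5/13) = +(13/5).
Reduce top mod 5: now compute (3/5).
Reciprocity: 3 ≡ 3 and 5 ≡ 1 (mod 4), so (3/5) = +(5/3).
Reduce top mod 3: now compute (2/3).
Pull out 2: since 3 ≡ 3 (mod 8), (2/3) = -1.
Reached (1/3) = 1. Collecting the sign flips along the way, the symbol is +1.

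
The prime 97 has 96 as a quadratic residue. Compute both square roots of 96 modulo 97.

22, 75

97 ≡ 1 (mod 4), so we find a root by search.
Trying successive values, 22² = 484 ≡ 96 (mod 97). The other root is 97 − 22 = 75.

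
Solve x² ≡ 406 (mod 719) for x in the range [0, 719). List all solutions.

Since 719 ≡ 3 (mod 4), a square root of 406 is 406^((719+1)/4) = 406^180 mod 719.
Repeated squaring: 406^2≡185, 406^4≡432, 406^8≡403, 406^16≡634, 406^32≡35, 406^64≡506, 406^128≡72 (mod 719).
406^180 = 406^(128+32+16+4) ≡ 181 (mod 719).
Check: 181² = 32761 ≡ 406 (mod 719). The two roots are 181 and 538.

181, 538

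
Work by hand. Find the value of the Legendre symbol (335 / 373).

1

Reciprocity: 335 ≡ 3 and 373 ≡ 1 (mod 4), so (335/373) = +(373/335).
Reduce top mod 335: now compute (38/335).
Pull out 2: since 335 ≡ 7 (mod 8), (2/335) = +1.
Reciprocity: 19 ≡ 3 and 335 ≡ 3 (mod 4), so (19/335) = −(335/19).
Reduce top mod 19: now compute (12/19).
Pull out 2^2: since 19 ≡ 3 (mod 8), (2/19) = -1, so (2/19)^2 = +1.
Reciprocity: 3 ≡ 3 and 19 ≡ 3 (mod 4), so (3/19) = −(19/3).
Reduce top mod 3: now compute (1/3).
Reached (1/3) = 1. Collecting the sign flips along the way, the symbol is +1.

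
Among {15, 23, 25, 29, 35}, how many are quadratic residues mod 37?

(15/37) = -1 → non-residue.
(23/37) = -1 → non-residue.
(25/37) = +1 → QR.
(29/37) = -1 → non-residue.
(35/37) = -1 → non-residue.
Total quadratic residues among the 5: 1.

1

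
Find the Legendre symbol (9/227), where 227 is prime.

1

Reciprocity: 9 ≡ 1 and 227 ≡ 3 (mod 4), so (9/227) = +(227/9).
Reduce top mod 9: now compute (2/9).
Pull out 2: since 9 ≡ 1 (mod 8), (2/9) = +1.
Reached (1/9) = 1. Collecting the sign flips along the way, the symbol is +1.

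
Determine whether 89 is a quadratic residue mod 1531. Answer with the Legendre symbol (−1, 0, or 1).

Reciprocity: 89 ≡ 1 and 1531 ≡ 3 (mod 4), so (89/1531) = +(1531/89).
Reduce top mod 89: now compute (18/89).
Pull out 2: since 89 ≡ 1 (mod 8), (2/89) = +1.
Reciprocity: 9 ≡ 1 and 89 ≡ 1 (mod 4), so (9/89) = +(89/9).
Reduce top mod 9: now compute (8/9).
Pull out 2^3: since 9 ≡ 1 (mod 8), (2/9) = +1, so (2/9)^3 = +1.
Reached (1/9) = 1. Collecting the sign flips along the way, the symbol is +1.

1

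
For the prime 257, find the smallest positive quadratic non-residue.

3

(2/257) = +1, so 2 is a residue.
(3/257) = −1, so 3 is the smallest positive non-residue mod 257.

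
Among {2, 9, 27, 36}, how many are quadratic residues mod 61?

3

(2/61) = -1 → non-residue.
(9/61) = +1 → QR.
(27/61) = +1 → QR.
(36/61) = +1 → QR.
Total quadratic residues among the 4: 3.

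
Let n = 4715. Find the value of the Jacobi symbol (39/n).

Reciprocity: 39 ≡ 3 and 4715 ≡ 3 (mod 4), so (39/4715) = −(4715/39).
Reduce top mod 39: now compute (35/39).
Reciprocity: 35 ≡ 3 and 39 ≡ 3 (mod 4), so (35/39) = −(39/35).
Reduce top mod 35: now compute (4/35).
Pull out 2^2: since 35 ≡ 3 (mod 8), (2/35) = -1, so (2/35)^2 = +1.
Reached (1/35) = 1. Collecting the sign flips along the way, the symbol is +1.

1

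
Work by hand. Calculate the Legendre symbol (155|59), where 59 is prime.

First reduce: 155 ≡ 37 (mod 59).
Reciprocity: 37 ≡ 1 and 59 ≡ 3 (mod 4), so (37/59) = +(59/37).
Reduce top mod 37: now compute (22/37).
Pull out 2: since 37 ≡ 5 (mod 8), (2/37) = -1.
Reciprocity: 11 ≡ 3 and 37 ≡ 1 (mod 4), so (11/37) = +(37/11).
Reduce top mod 11: now compute (4/11).
Pull out 2^2: since 11 ≡ 3 (mod 8), (2/11) = -1, so (2/11)^2 = +1.
Reached (1/11) = 1. Collecting the sign flips along the way, the symbol is -1.

-1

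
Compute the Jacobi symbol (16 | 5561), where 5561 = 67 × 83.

Pull out 2^4: since 5561 ≡ 1 (mod 8), (2/5561) = +1, so (2/5561)^4 = +1.
Reached (1/5561) = 1. Collecting the sign flips along the way, the symbol is +1.

1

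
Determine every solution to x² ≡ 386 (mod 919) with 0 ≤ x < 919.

447, 472

Since 919 ≡ 3 (mod 4), a square root of 386 is 386^((919+1)/4) = 386^230 mod 919.
Repeated squaring: 386^2≡118, 386^4≡139, 386^8≡22, 386^16≡484, 386^32≡830, 386^64≡569, 386^128≡273 (mod 919).
386^230 = 386^(128+64+32+4+2) ≡ 472 (mod 919).
Check: 472² = 222784 ≡ 386 (mod 919). The two roots are 447 and 472.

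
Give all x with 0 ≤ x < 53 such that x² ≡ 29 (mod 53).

20, 33

53 ≡ 1 (mod 4), so we find a root by search.
Trying successive values, 20² = 400 ≡ 29 (mod 53). The other root is 53 − 20 = 33.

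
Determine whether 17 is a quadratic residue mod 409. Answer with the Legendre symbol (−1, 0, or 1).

Euler's criterion: (17/409) ≡ 17^204 (mod 409).
17^2 ≡ 289 (mod 409)
17^4 ≡ 85 (mod 409)
17^8 ≡ 272 (mod 409)
17^16 ≡ 364 (mod 409)
17^32 ≡ 389 (mod 409)
17^64 ≡ 400 (mod 409)
17^128 ≡ 81 (mod 409)
17^204 = 17^(128+64+8+4) ≡ 1 (mod 409).
Result is 1, so (17/409) = 1.

1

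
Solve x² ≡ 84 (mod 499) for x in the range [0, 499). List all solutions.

Since 499 ≡ 3 (mod 4), a square root of 84 is 84^((499+1)/4) = 84^125 mod 499.
Repeated squaring: 84^2≡70, 84^4≡409, 84^8≡116, 84^16≡482, 84^32≡289, 84^64≡188 (mod 499).
84^125 = 84^(64+32+16+8+4+1) ≡ 412 (mod 499).
Check: 412² = 169744 ≡ 84 (mod 499). The two roots are 87 and 412.

87, 412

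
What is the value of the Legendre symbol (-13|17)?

1

Euler's criterion: (-13/17) ≡ 4^8 (mod 17).
4^2 ≡ 16 (mod 17)
4^4 ≡ 1 (mod 17)
4^8 ≡ 1 (mod 17)
4^8 = 4^(8) ≡ 1 (mod 17).
Result is 1, so (-13/17) = 1.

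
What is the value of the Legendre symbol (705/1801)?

-1

Reciprocity: 705 ≡ 1 and 1801 ≡ 1 (mod 4), so (705/1801) = +(1801/705).
Reduce top mod 705: now compute (391/705).
Reciprocity: 391 ≡ 3 and 705 ≡ 1 (mod 4), so (391/705) = +(705/391).
Reduce top mod 391: now compute (314/391).
Pull out 2: since 391 ≡ 7 (mod 8), (2/391) = +1.
Reciprocity: 157 ≡ 1 and 391 ≡ 3 (mod 4), so (157/391) = +(391/157).
Reduce top mod 157: now compute (77/157).
Reciprocity: 77 ≡ 1 and 157 ≡ 1 (mod 4), so (77/157) = +(157/77).
Reduce top mod 77: now compute (3/77).
Reciprocity: 3 ≡ 3 and 77 ≡ 1 (mod 4), so (3/77) = +(77/3).
Reduce top mod 3: now compute (2/3).
Pull out 2: since 3 ≡ 3 (mod 8), (2/3) = -1.
Reached (1/3) = 1. Collecting the sign flips along the way, the symbol is -1.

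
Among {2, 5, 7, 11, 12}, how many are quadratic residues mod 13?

(2/13) = -1 → non-residue.
(5/13) = -1 → non-residue.
(7/13) = -1 → non-residue.
(11/13) = -1 → non-residue.
(12/13) = +1 → QR.
Total quadratic residues among the 5: 1.

1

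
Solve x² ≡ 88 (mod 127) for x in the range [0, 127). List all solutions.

56, 71

Since 127 ≡ 3 (mod 4), a square root of 88 is 88^((127+1)/4) = 88^32 mod 127.
Repeated squaring: 88^2≡124, 88^4≡9, 88^8≡81, 88^16≡84, 88^32≡71 (mod 127).
88^32 = 88^(32) ≡ 71 (mod 127).
Check: 71² = 5041 ≡ 88 (mod 127). The two roots are 56 and 71.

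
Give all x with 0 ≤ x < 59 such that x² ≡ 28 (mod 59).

Since 59 ≡ 3 (mod 4), a square root of 28 is 28^((59+1)/4) = 28^15 mod 59.
Repeated squaring: 28^2≡17, 28^4≡53, 28^8≡36 (mod 59).
28^15 = 28^(8+4+2+1) ≡ 21 (mod 59).
Check: 21² = 441 ≡ 28 (mod 59). The two roots are 21 and 38.

21, 38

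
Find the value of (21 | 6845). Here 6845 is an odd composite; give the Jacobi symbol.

Reciprocity: 21 ≡ 1 and 6845 ≡ 1 (mod 4), so (21/6845) = +(6845/21).
Reduce top mod 21: now compute (20/21).
Pull out 2^2: since 21 ≡ 5 (mod 8), (2/21) = -1, so (2/21)^2 = +1.
Reciprocity: 5 ≡ 1 and 21 ≡ 1 (mod 4), so (5/21) = +(21/5).
Reduce top mod 5: now compute (1/5).
Reached (1/5) = 1. Collecting the sign flips along the way, the symbol is +1.

1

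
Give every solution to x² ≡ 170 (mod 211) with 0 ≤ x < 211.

Since 211 ≡ 3 (mod 4), a square root of 170 is 170^((211+1)/4) = 170^53 mod 211.
Repeated squaring: 170^2≡204, 170^4≡49, 170^8≡80, 170^16≡70, 170^32≡47 (mod 211).
170^53 = 170^(32+16+4+1) ≡ 176 (mod 211).
Check: 176² = 30976 ≡ 170 (mod 211). The two roots are 35 and 176.

35, 176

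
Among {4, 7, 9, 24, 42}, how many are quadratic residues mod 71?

3

(4/71) = +1 → QR.
(7/71) = -1 → non-residue.
(9/71) = +1 → QR.
(24/71) = +1 → QR.
(42/71) = -1 → non-residue.
Total quadratic residues among the 5: 3.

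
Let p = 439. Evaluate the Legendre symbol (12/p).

Pull out 2^2: since 439 ≡ 7 (mod 8), (2/439) = +1, so (2/439)^2 = +1.
Reciprocity: 3 ≡ 3 and 439 ≡ 3 (mod 4), so (3/439) = −(439/3).
Reduce top mod 3: now compute (1/3).
Reached (1/3) = 1. Collecting the sign flips along the way, the symbol is -1.

-1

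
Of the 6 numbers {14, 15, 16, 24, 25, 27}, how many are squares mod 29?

(14/29) = -1 → non-residue.
(15/29) = -1 → non-residue.
(16/29) = +1 → QR.
(24/29) = +1 → QR.
(25/29) = +1 → QR.
(27/29) = -1 → non-residue.
Total quadratic residues among the 6: 3.

3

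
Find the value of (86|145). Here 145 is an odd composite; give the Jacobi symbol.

1

Pull out 2: since 145 ≡ 1 (mod 8), (2/145) = +1.
Reciprocity: 43 ≡ 3 and 145 ≡ 1 (mod 4), so (43/145) = +(145/43).
Reduce top mod 43: now compute (16/43).
Pull out 2^4: since 43 ≡ 3 (mod 8), (2/43) = -1, so (2/43)^4 = +1.
Reached (1/43) = 1. Collecting the sign flips along the way, the symbol is +1.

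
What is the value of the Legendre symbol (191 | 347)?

Reciprocity: 191 ≡ 3 and 347 ≡ 3 (mod 4), so (191/347) = −(347/191).
Reduce top mod 191: now compute (156/191).
Pull out 2^2: since 191 ≡ 7 (mod 8), (2/191) = +1, so (2/191)^2 = +1.
Reciprocity: 39 ≡ 3 and 191 ≡ 3 (mod 4), so (39/191) = −(191/39).
Reduce top mod 39: now compute (35/39).
Reciprocity: 35 ≡ 3 and 39 ≡ 3 (mod 4), so (35/39) = −(39/35).
Reduce top mod 35: now compute (4/35).
Pull out 2^2: since 35 ≡ 3 (mod 8), (2/35) = -1, so (2/35)^2 = +1.
Reached (1/35) = 1. Collecting the sign flips along the way, the symbol is -1.

-1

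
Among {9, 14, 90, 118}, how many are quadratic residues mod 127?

(9/127) = +1 → QR.
(14/127) = -1 → non-residue.
(90/127) = -1 → non-residue.
(118/127) = -1 → non-residue.
Total quadratic residues among the 4: 1.

1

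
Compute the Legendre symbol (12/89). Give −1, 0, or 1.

Euler's criterion: (12/89) ≡ 12^44 (mod 89).
12^2 ≡ 55 (mod 89)
12^4 ≡ 88 (mod 89)
12^8 ≡ 1 (mod 89)
12^16 ≡ 1 (mod 89)
12^32 ≡ 1 (mod 89)
12^44 = 12^(32+8+4) ≡ 88 (mod 89).
Result is 88 ≡ −1, so (12/89) = −1.

-1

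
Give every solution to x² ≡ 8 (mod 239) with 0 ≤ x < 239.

41, 198

Since 239 ≡ 3 (mod 4), a square root of 8 is 8^((239+1)/4) = 8^60 mod 239.
Repeated squaring: 8^2≡64, 8^4≡33, 8^8≡133, 8^16≡3, 8^32≡9 (mod 239).
8^60 = 8^(32+16+8+4) ≡ 198 (mod 239).
Check: 198² = 39204 ≡ 8 (mod 239). The two roots are 41 and 198.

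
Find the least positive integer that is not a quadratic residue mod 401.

(2/401) = +1, so 2 is a residue.
(3/401) = −1, so 3 is the smallest positive non-residue mod 401.

3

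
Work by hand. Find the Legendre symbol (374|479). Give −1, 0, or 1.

-1

Pull out 2: since 479 ≡ 7 (mod 8), (2/479) = +1.
Reciprocity: 187 ≡ 3 and 479 ≡ 3 (mod 4), so (187/479) = −(479/187).
Reduce top mod 187: now compute (105/187).
Reciprocity: 105 ≡ 1 and 187 ≡ 3 (mod 4), so (105/187) = +(187/105).
Reduce top mod 105: now compute (82/105).
Pull out 2: since 105 ≡ 1 (mod 8), (2/105) = +1.
Reciprocity: 41 ≡ 1 and 105 ≡ 1 (mod 4), so (41/105) = +(105/41).
Reduce top mod 41: now compute (23/41).
Reciprocity: 23 ≡ 3 and 41 ≡ 1 (mod 4), so (23/41) = +(41/23).
Reduce top mod 23: now compute (18/23).
Pull out 2: since 23 ≡ 7 (mod 8), (2/23) = +1.
Reciprocity: 9 ≡ 1 and 23 ≡ 3 (mod 4), so (9/23) = +(23/9).
Reduce top mod 9: now compute (5/9).
Reciprocity: 5 ≡ 1 and 9 ≡ 1 (mod 4), so (5/9) = +(9/5).
Reduce top mod 5: now compute (4/5).
Pull out 2^2: since 5 ≡ 5 (mod 8), (2/5) = -1, so (2/5)^2 = +1.
Reached (1/5) = 1. Collecting the sign flips along the way, the symbol is -1.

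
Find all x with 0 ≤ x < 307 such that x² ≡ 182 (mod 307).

Since 307 ≡ 3 (mod 4), a square root of 182 is 182^((307+1)/4) = 182^77 mod 307.
Repeated squaring: 182^2≡275, 182^4≡103, 182^8≡171, 182^16≡76, 182^32≡250, 182^64≡179 (mod 307).
182^77 = 182^(64+8+4+1) ≡ 113 (mod 307).
Check: 113² = 12769 ≡ 182 (mod 307). The two roots are 113 and 194.

113, 194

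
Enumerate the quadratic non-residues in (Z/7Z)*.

Square k = 1,…,3 (k and 7−k give the same square):
1²=1, 2²=4, 3²≡2 (mod 7).
The residues are {1, 2, 4}; the non-residues are the remaining 3 nonzero classes.

3,5,6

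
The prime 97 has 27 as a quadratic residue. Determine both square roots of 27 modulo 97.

97 ≡ 1 (mod 4), so we find a root by search.
Trying successive values, 30² = 900 ≡ 27 (mod 97). The other root is 97 − 30 = 67.

30, 67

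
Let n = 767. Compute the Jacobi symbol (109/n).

1

Reciprocity: 109 ≡ 1 and 767 ≡ 3 (mod 4), so (109/767) = +(767/109).
Reduce top mod 109: now compute (4/109).
Pull out 2^2: since 109 ≡ 5 (mod 8), (2/109) = -1, so (2/109)^2 = +1.
Reached (1/109) = 1. Collecting the sign flips along the way, the symbol is +1.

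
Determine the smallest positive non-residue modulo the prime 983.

(2/983) = +1, so 2 is a residue.
(3/983) = +1, so 3 is a residue.
(4/983) = +1, so 4 is a residue.
(5/983) = −1, so 5 is the smallest positive non-residue mod 983.

5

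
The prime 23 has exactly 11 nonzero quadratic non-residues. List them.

Square k = 1,…,11 (k and 23−k give the same square):
1²=1, 2²=4, 3²=9, 4²=16, 5²≡2, 6²≡13, 7²≡3, 8²≡18, 9²≡12, 10²≡8, 11²≡6 (mod 23).
The residues are {1, 2, 3, 4, 6, 8, 9, 12, 13, 16, 18}; the non-residues are the remaining 11 nonzero classes.

5 7 10 11 14 15 17 19 20 21 22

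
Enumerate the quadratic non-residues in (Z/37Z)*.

2 5 6 8 13 14 15 17 18 19 20 22 23 24 29 31 32 35

Square k = 1,…,18 (k and 37−k give the same square):
1²=1, 2²=4, 3²=9, 4²=16, 5²=25, 6²=36, 7²≡12, 8²≡27, 9²≡7, 10²≡26, 11²≡10, 12²≡33, 13²≡21, 14²≡11, 15²≡3, 16²≡34, 17²≡30, 18²≡28 (mod 37).
The residues are {1, 3, 4, 7, 9, 10, 11, 12, 16, 21, 25, 26, 27, 28, 30, 33, 34, 36}; the non-residues are the remaining 18 nonzero classes.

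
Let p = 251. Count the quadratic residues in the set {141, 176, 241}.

(141/251) = -1 → non-residue.
(176/251) = -1 → non-residue.
(241/251) = +1 → QR.
Total quadratic residues among the 3: 1.

1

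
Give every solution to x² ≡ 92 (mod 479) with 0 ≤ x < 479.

Since 479 ≡ 3 (mod 4), a square root of 92 is 92^((479+1)/4) = 92^120 mod 479.
Repeated squaring: 92^2≡321, 92^4≡56, 92^8≡262, 92^16≡147, 92^32≡54, 92^64≡42 (mod 479).
92^120 = 92^(64+32+16+8) ≡ 270 (mod 479).
Check: 270² = 72900 ≡ 92 (mod 479). The two roots are 209 and 270.

209, 270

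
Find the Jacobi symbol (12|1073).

-1

Pull out 2^2: since 1073 ≡ 1 (mod 8), (2/1073) = +1, so (2/1073)^2 = +1.
Reciprocity: 3 ≡ 3 and 1073 ≡ 1 (mod 4), so (3/1073) = +(1073/3).
Reduce top mod 3: now compute (2/3).
Pull out 2: since 3 ≡ 3 (mod 8), (2/3) = -1.
Reached (1/3) = 1. Collecting the sign flips along the way, the symbol is -1.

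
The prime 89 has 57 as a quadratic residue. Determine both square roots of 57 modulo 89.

18, 71

89 ≡ 1 (mod 4), so we find a root by search.
Trying successive values, 18² = 324 ≡ 57 (mod 89). The other root is 89 − 18 = 71.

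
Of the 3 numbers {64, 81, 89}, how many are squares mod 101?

(64/101) = +1 → QR.
(81/101) = +1 → QR.
(89/101) = -1 → non-residue.
Total quadratic residues among the 3: 2.

2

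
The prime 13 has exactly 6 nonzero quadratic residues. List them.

1, 3, 4, 9, 10, 12

Square k = 1,…,6 (k and 13−k give the same square):
1²=1, 2²=4, 3²=9, 4²≡3, 5²≡12, 6²≡10 (mod 13).
So the quadratic residues mod 13 are {1, 3, 4, 9, 10, 12}.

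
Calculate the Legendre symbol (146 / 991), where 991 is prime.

Pull out 2: since 991 ≡ 7 (mod 8), (2/991) = +1.
Reciprocity: 73 ≡ 1 and 991 ≡ 3 (mod 4), so (73/991) = +(991/73).
Reduce top mod 73: now compute (42/73).
Pull out 2: since 73 ≡ 1 (mod 8), (2/73) = +1.
Reciprocity: 21 ≡ 1 and 73 ≡ 1 (mod 4), so (21/73) = +(73/21).
Reduce top mod 21: now compute (10/21).
Pull out 2: since 21 ≡ 5 (mod 8), (2/21) = -1.
Reciprocity: 5 ≡ 1 and 21 ≡ 1 (mod 4), so (5/21) = +(21/5).
Reduce top mod 5: now compute (1/5).
Reached (1/5) = 1. Collecting the sign flips along the way, the symbol is -1.

-1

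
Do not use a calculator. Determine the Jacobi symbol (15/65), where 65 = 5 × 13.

Reciprocity: 15 ≡ 3 and 65 ≡ 1 (mod 4), so (15/65) = +(65/15).
Reduce top mod 15: now compute (5/15).
Reciprocity: 5 ≡ 1 and 15 ≡ 3 (mod 4), so (5/15) = +(15/5).
Reduce top mod 5: now compute (0/5).
Top reduces to 0: gcd > 1, so the symbol is 0.

0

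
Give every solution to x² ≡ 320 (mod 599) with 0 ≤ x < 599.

Since 599 ≡ 3 (mod 4), a square root of 320 is 320^((599+1)/4) = 320^150 mod 599.
Repeated squaring: 320^2≡570, 320^4≡242, 320^8≡461, 320^16≡475, 320^32≡401, 320^64≡269, 320^128≡481 (mod 599).
320^150 = 320^(128+16+4+2) ≡ 392 (mod 599).
Check: 392² = 153664 ≡ 320 (mod 599). The two roots are 207 and 392.

207, 392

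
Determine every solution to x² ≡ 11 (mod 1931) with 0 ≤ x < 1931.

139, 1792

Since 1931 ≡ 3 (mod 4), a square root of 11 is 11^((1931+1)/4) = 11^483 mod 1931.
Repeated squaring: 11^2≡121, 11^4≡1124, 11^8≡502, 11^16≡974, 11^32≡555, 11^64≡996, 11^128≡1413, 11^256≡1846 (mod 1931).
11^483 = 11^(256+128+64+32+2+1) ≡ 1792 (mod 1931).
Check: 1792² = 3211264 ≡ 11 (mod 1931). The two roots are 139 and 1792.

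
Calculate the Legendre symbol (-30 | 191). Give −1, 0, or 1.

-1

First reduce: -30 ≡ 161 (mod 191).
Reciprocity: 161 ≡ 1 and 191 ≡ 3 (mod 4), so (161/191) = +(191/161).
Reduce top mod 161: now compute (30/161).
Pull out 2: since 161 ≡ 1 (mod 8), (2/161) = +1.
Reciprocity: 15 ≡ 3 and 161 ≡ 1 (mod 4), so (15/161) = +(161/15).
Reduce top mod 15: now compute (11/15).
Reciprocity: 11 ≡ 3 and 15 ≡ 3 (mod 4), so (11/15) = −(15/11).
Reduce top mod 11: now compute (4/11).
Pull out 2^2: since 11 ≡ 3 (mod 8), (2/11) = -1, so (2/11)^2 = +1.
Reached (1/11) = 1. Collecting the sign flips along the way, the symbol is -1.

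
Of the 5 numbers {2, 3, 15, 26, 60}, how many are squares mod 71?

(2/71) = +1 → QR.
(3/71) = +1 → QR.
(15/71) = +1 → QR.
(26/71) = -1 → non-residue.
(60/71) = +1 → QR.
Total quadratic residues among the 5: 4.

4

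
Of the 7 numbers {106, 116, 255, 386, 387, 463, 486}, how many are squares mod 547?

(106/547) = -1 → non-residue.
(116/547) = +1 → QR.
(255/547) = -1 → non-residue.
(386/547) = -1 → non-residue.
(387/547) = -1 → non-residue.
(463/547) = -1 → non-residue.
(486/547) = +1 → QR.
Total quadratic residues among the 7: 2.

2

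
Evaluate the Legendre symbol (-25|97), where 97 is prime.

First reduce: -25 ≡ 72 (mod 97).
Pull out 2^3: since 97 ≡ 1 (mod 8), (2/97) = +1, so (2/97)^3 = +1.
Reciprocity: 9 ≡ 1 and 97 ≡ 1 (mod 4), so (9/97) = +(97/9).
Reduce top mod 9: now compute (7/9).
Reciprocity: 7 ≡ 3 and 9 ≡ 1 (mod 4), so (7/9) = +(9/7).
Reduce top mod 7: now compute (2/7).
Pull out 2: since 7 ≡ 7 (mod 8), (2/7) = +1.
Reached (1/7) = 1. Collecting the sign flips along the way, the symbol is +1.

1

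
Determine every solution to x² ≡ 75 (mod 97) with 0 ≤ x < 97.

97 ≡ 1 (mod 4), so we find a root by search.
Trying successive values, 47² = 2209 ≡ 75 (mod 97). The other root is 97 − 47 = 50.

47, 50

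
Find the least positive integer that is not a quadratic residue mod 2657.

3

(2/2657) = +1, so 2 is a residue.
(3/2657) = −1, so 3 is the smallest positive non-residue mod 2657.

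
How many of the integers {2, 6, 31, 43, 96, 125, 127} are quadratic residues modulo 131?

2

(2/131) = -1 → non-residue.
(6/131) = -1 → non-residue.
(31/131) = -1 → non-residue.
(43/131) = +1 → QR.
(96/131) = -1 → non-residue.
(125/131) = +1 → QR.
(127/131) = -1 → non-residue.
Total quadratic residues among the 7: 2.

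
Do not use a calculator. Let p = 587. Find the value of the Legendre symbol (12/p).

Euler's criterion: (12/587) ≡ 12^293 (mod 587).
12^2 ≡ 144 (mod 587)
12^4 ≡ 191 (mod 587)
12^8 ≡ 87 (mod 587)
12^16 ≡ 525 (mod 587)
12^32 ≡ 322 (mod 587)
12^64 ≡ 372 (mod 587)
12^128 ≡ 439 (mod 587)
12^256 ≡ 185 (mod 587)
12^293 = 12^(256+32+4+1) ≡ 1 (mod 587).
Result is 1, so (12/587) = 1.

1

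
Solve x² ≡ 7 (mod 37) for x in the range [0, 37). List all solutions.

9, 28

37 ≡ 1 (mod 4), so we find a root by search.
Trying successive values, 9² = 81 ≡ 7 (mod 37). The other root is 37 − 9 = 28.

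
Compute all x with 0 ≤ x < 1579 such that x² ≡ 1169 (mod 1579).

563, 1016

Since 1579 ≡ 3 (mod 4), a square root of 1169 is 1169^((1579+1)/4) = 1169^395 mod 1579.
Repeated squaring: 1169^2≡726, 1169^4≡1269, 1169^8≡1360, 1169^16≡591, 1169^32≡322, 1169^64≡1049, 1169^128≡1417, 1169^256≡980 (mod 1579).
1169^395 = 1169^(256+128+8+2+1) ≡ 563 (mod 1579).
Check: 563² = 316969 ≡ 1169 (mod 1579). The two roots are 563 and 1016.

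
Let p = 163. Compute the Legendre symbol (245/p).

-1

First reduce: 245 ≡ 82 (mod 163).
Pull out 2: since 163 ≡ 3 (mod 8), (2/163) = -1.
Reciprocity: 41 ≡ 1 and 163 ≡ 3 (mod 4), so (41/163) = +(163/41).
Reduce top mod 41: now compute (40/41).
Pull out 2^3: since 41 ≡ 1 (mod 8), (2/41) = +1, so (2/41)^3 = +1.
Reciprocity: 5 ≡ 1 and 41 ≡ 1 (mod 4), so (5/41) = +(41/5).
Reduce top mod 5: now compute (1/5).
Reached (1/5) = 1. Collecting the sign flips along the way, the symbol is -1.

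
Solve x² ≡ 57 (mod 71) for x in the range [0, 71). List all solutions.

25, 46

Since 71 ≡ 3 (mod 4), a square root of 57 is 57^((71+1)/4) = 57^18 mod 71.
Repeated squaring: 57^2≡54, 57^4≡5, 57^8≡25, 57^16≡57 (mod 71).
57^18 = 57^(16+2) ≡ 25 (mod 71).
Check: 25² = 625 ≡ 57 (mod 71). The two roots are 25 and 46.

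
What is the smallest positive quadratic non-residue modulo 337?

(2/337) = +1, so 2 is a residue.
(3/337) = +1, so 3 is a residue.
(4/337) = +1, so 4 is a residue.
(5/337) = −1, so 5 is the smallest positive non-residue mod 337.

5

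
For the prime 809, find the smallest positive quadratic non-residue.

3

(2/809) = +1, so 2 is a residue.
(3/809) = −1, so 3 is the smallest positive non-residue mod 809.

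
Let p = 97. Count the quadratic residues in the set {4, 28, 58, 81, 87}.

2

(4/97) = +1 → QR.
(28/97) = -1 → non-residue.
(58/97) = -1 → non-residue.
(81/97) = +1 → QR.
(87/97) = -1 → non-residue.
Total quadratic residues among the 5: 2.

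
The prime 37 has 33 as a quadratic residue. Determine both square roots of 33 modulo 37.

37 ≡ 1 (mod 4), so we find a root by search.
Trying successive values, 12² = 144 ≡ 33 (mod 37). The other root is 37 − 12 = 25.

12, 25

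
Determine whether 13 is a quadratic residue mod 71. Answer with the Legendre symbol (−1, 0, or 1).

-1

Reciprocity: 13 ≡ 1 and 71 ≡ 3 (mod 4), so (13/71) = +(71/13).
Reduce top mod 13: now compute (6/13).
Pull out 2: since 13 ≡ 5 (mod 8), (2/13) = -1.
Reciprocity: 3 ≡ 3 and 13 ≡ 1 (mod 4), so (3/13) = +(13/3).
Reduce top mod 3: now compute (1/3).
Reached (1/3) = 1. Collecting the sign flips along the way, the symbol is -1.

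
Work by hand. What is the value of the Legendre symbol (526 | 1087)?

Pull out 2: since 1087 ≡ 7 (mod 8), (2/1087) = +1.
Reciprocity: 263 ≡ 3 and 1087 ≡ 3 (mod 4), so (263/1087) = −(1087/263).
Reduce top mod 263: now compute (35/263).
Reciprocity: 35 ≡ 3 and 263 ≡ 3 (mod 4), so (35/263) = −(263/35).
Reduce top mod 35: now compute (18/35).
Pull out 2: since 35 ≡ 3 (mod 8), (2/35) = -1.
Reciprocity: 9 ≡ 1 and 35 ≡ 3 (mod 4), so (9/35) = +(35/9).
Reduce top mod 9: now compute (8/9).
Pull out 2^3: since 9 ≡ 1 (mod 8), (2/9) = +1, so (2/9)^3 = +1.
Reached (1/9) = 1. Collecting the sign flips along the way, the symbol is -1.

-1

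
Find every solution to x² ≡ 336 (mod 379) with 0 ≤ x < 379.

Since 379 ≡ 3 (mod 4), a square root of 336 is 336^((379+1)/4) = 336^95 mod 379.
Repeated squaring: 336^2≡333, 336^4≡221, 336^8≡329, 336^16≡226, 336^32≡290, 336^64≡341 (mod 379).
336^95 = 336^(64+16+8+4+2+1) ≡ 80 (mod 379).
Check: 80² = 6400 ≡ 336 (mod 379). The two roots are 80 and 299.

80, 299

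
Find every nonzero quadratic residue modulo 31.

1 2 4 5 7 8 9 10 14 16 18 19 20 25 28

Square k = 1,…,15 (k and 31−k give the same square):
1²=1, 2²=4, 3²=9, 4²=16, 5²=25, 6²≡5, 7²≡18, 8²≡2, 9²≡19, 10²≡7, 11²≡28, 12²≡20, 13²≡14, 14²≡10, 15²≡8 (mod 31).
So the quadratic residues mod 31 are {1, 2, 4, 5, 7, 8, 9, 10, 14, 16, 18, 19, 20, 25, 28}.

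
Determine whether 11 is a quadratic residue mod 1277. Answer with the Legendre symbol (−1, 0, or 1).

1

Reciprocity: 11 ≡ 3 and 1277 ≡ 1 (mod 4), so (11/1277) = +(1277/11).
Reduce top mod 11: now compute (1/11).
Reached (1/11) = 1. Collecting the sign flips along the way, the symbol is +1.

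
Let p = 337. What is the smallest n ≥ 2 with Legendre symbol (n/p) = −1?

5

(2/337) = +1, so 2 is a residue.
(3/337) = +1, so 3 is a residue.
(4/337) = +1, so 4 is a residue.
(5/337) = −1, so 5 is the smallest positive non-residue mod 337.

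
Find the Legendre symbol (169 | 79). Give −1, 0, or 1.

Euler's criterion: (169/79) ≡ 11^39 (mod 79).
11^2 ≡ 42 (mod 79)
11^4 ≡ 26 (mod 79)
11^8 ≡ 44 (mod 79)
11^16 ≡ 40 (mod 79)
11^32 ≡ 20 (mod 79)
11^39 = 11^(32+4+2+1) ≡ 1 (mod 79).
Result is 1, so (169/79) = 1.

1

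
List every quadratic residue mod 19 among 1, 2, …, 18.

Square k = 1,…,9 (k and 19−k give the same square):
1²=1, 2²=4, 3²=9, 4²=16, 5²≡6, 6²≡17, 7²≡11, 8²≡7, 9²≡5 (mod 19).
So the quadratic residues mod 19 are {1, 4, 5, 6, 7, 9, 11, 16, 17}.

1,4,5,6,7,9,11,16,17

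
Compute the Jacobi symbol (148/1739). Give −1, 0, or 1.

Pull out 2^2: since 1739 ≡ 3 (mod 8), (2/1739) = -1, so (2/1739)^2 = +1.
Reciprocity: 37 ≡ 1 and 1739 ≡ 3 (mod 4), so (37/1739) = +(1739/37).
Reduce top mod 37: now compute (0/37).
Top reduces to 0: gcd > 1, so the symbol is 0.

0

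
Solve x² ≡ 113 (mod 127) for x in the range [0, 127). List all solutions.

Since 127 ≡ 3 (mod 4), a square root of 113 is 113^((127+1)/4) = 113^32 mod 127.
Repeated squaring: 113^2≡69, 113^4≡62, 113^8≡34, 113^16≡13, 113^32≡42 (mod 127).
113^32 = 113^(32) ≡ 42 (mod 127).
Check: 42² = 1764 ≡ 113 (mod 127). The two roots are 42 and 85.

42, 85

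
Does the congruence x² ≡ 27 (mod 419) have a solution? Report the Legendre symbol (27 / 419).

1

Reciprocity: 27 ≡ 3 and 419 ≡ 3 (mod 4), so (27/419) = −(419/27).
Reduce top mod 27: now compute (14/27).
Pull out 2: since 27 ≡ 3 (mod 8), (2/27) = -1.
Reciprocity: 7 ≡ 3 and 27 ≡ 3 (mod 4), so (7/27) = −(27/7).
Reduce top mod 7: now compute (6/7).
Pull out 2: since 7 ≡ 7 (mod 8), (2/7) = +1.
Reciprocity: 3 ≡ 3 and 7 ≡ 3 (mod 4), so (3/7) = −(7/3).
Reduce top mod 3: now compute (1/3).
Reached (1/3) = 1. Collecting the sign flips along the way, the symbol is +1.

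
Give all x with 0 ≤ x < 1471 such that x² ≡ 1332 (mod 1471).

673, 798

Since 1471 ≡ 3 (mod 4), a square root of 1332 is 1332^((1471+1)/4) = 1332^368 mod 1471.
Repeated squaring: 1332^2≡198, 1332^4≡958, 1332^8≡1331, 1332^16≡477, 1332^32≡995, 1332^64≡42, 1332^128≡293, 1332^256≡531 (mod 1471).
1332^368 = 1332^(256+64+32+16) ≡ 798 (mod 1471).
Check: 798² = 636804 ≡ 1332 (mod 1471). The two roots are 673 and 798.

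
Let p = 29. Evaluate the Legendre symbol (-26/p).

-1

First reduce: -26 ≡ 3 (mod 29).
Reciprocity: 3 ≡ 3 and 29 ≡ 1 (mod 4), so (3/29) = +(29/3).
Reduce top mod 3: now compute (2/3).
Pull out 2: since 3 ≡ 3 (mod 8), (2/3) = -1.
Reached (1/3) = 1. Collecting the sign flips along the way, the symbol is -1.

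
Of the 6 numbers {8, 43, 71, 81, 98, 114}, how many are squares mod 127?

(8/127) = +1 → QR.
(43/127) = -1 → non-residue.
(71/127) = +1 → QR.
(81/127) = +1 → QR.
(98/127) = +1 → QR.
(114/127) = -1 → non-residue.
Total quadratic residues among the 6: 4.

4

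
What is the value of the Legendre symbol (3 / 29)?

-1

Reciprocity: 3 ≡ 3 and 29 ≡ 1 (mod 4), so (3/29) = +(29/3).
Reduce top mod 3: now compute (2/3).
Pull out 2: since 3 ≡ 3 (mod 8), (2/3) = -1.
Reached (1/3) = 1. Collecting the sign flips along the way, the symbol is -1.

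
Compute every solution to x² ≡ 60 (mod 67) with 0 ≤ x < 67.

23, 44

Since 67 ≡ 3 (mod 4), a square root of 60 is 60^((67+1)/4) = 60^17 mod 67.
Repeated squaring: 60^2≡49, 60^4≡56, 60^8≡54, 60^16≡35 (mod 67).
60^17 = 60^(16+1) ≡ 23 (mod 67).
Check: 23² = 529 ≡ 60 (mod 67). The two roots are 23 and 44.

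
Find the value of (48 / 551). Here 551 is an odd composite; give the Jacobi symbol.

Pull out 2^4: since 551 ≡ 7 (mod 8), (2/551) = +1, so (2/551)^4 = +1.
Reciprocity: 3 ≡ 3 and 551 ≡ 3 (mod 4), so (3/551) = −(551/3).
Reduce top mod 3: now compute (2/3).
Pull out 2: since 3 ≡ 3 (mod 8), (2/3) = -1.
Reached (1/3) = 1. Collecting the sign flips along the way, the symbol is +1.

1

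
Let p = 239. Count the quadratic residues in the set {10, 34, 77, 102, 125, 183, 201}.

6

(10/239) = +1 → QR.
(34/239) = +1 → QR.
(77/239) = -1 → non-residue.
(102/239) = +1 → QR.
(125/239) = +1 → QR.
(183/239) = +1 → QR.
(201/239) = +1 → QR.
Total quadratic residues among the 7: 6.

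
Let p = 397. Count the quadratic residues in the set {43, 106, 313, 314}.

(43/397) = +1 → QR.
(106/397) = +1 → QR.
(313/397) = -1 → non-residue.
(314/397) = +1 → QR.
Total quadratic residues among the 4: 3.

3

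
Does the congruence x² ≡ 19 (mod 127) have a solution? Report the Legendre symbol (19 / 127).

1

Reciprocity: 19 ≡ 3 and 127 ≡ 3 (mod 4), so (19/127) = −(127/19).
Reduce top mod 19: now compute (13/19).
Reciprocity: 13 ≡ 1 and 19 ≡ 3 (mod 4), so (13/19) = +(19/13).
Reduce top mod 13: now compute (6/13).
Pull out 2: since 13 ≡ 5 (mod 8), (2/13) = -1.
Reciprocity: 3 ≡ 3 and 13 ≡ 1 (mod 4), so (3/13) = +(13/3).
Reduce top mod 3: now compute (1/3).
Reached (1/3) = 1. Collecting the sign flips along the way, the symbol is +1.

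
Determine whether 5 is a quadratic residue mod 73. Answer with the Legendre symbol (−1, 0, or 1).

-1

Reciprocity: 5 ≡ 1 and 73 ≡ 1 (mod 4), so (5/73) = +(73/5).
Reduce top mod 5: now compute (3/5).
Reciprocity: 3 ≡ 3 and 5 ≡ 1 (mod 4), so (3/5) = +(5/3).
Reduce top mod 3: now compute (2/3).
Pull out 2: since 3 ≡ 3 (mod 8), (2/3) = -1.
Reached (1/3) = 1. Collecting the sign flips along the way, the symbol is -1.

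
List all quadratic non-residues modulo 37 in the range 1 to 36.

Square k = 1,…,18 (k and 37−k give the same square):
1²=1, 2²=4, 3²=9, 4²=16, 5²=25, 6²=36, 7²≡12, 8²≡27, 9²≡7, 10²≡26, 11²≡10, 12²≡33, 13²≡21, 14²≡11, 15²≡3, 16²≡34, 17²≡30, 18²≡28 (mod 37).
The residues are {1, 3, 4, 7, 9, 10, 11, 12, 16, 21, 25, 26, 27, 28, 30, 33, 34, 36}; the non-residues are the remaining 18 nonzero classes.

2,5,6,8,13,14,15,17,18,19,20,22,23,24,29,31,32,35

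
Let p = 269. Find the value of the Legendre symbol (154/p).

1

Pull out 2: since 269 ≡ 5 (mod 8), (2/269) = -1.
Reciprocity: 77 ≡ 1 and 269 ≡ 1 (mod 4), so (77/269) = +(269/77).
Reduce top mod 77: now compute (38/77).
Pull out 2: since 77 ≡ 5 (mod 8), (2/77) = -1.
Reciprocity: 19 ≡ 3 and 77 ≡ 1 (mod 4), so (19/77) = +(77/19).
Reduce top mod 19: now compute (1/19).
Reached (1/19) = 1. Collecting the sign flips along the way, the symbol is +1.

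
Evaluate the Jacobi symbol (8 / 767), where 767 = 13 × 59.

1

Pull out 2^3: since 767 ≡ 7 (mod 8), (2/767) = +1, so (2/767)^3 = +1.
Reached (1/767) = 1. Collecting the sign flips along the way, the symbol is +1.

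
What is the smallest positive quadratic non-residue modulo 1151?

13

(2/1151) = +1, so 2 is a residue.
(3/1151) = +1, so 3 is a residue.
(4/1151) = +1, so 4 is a residue.
(5/1151) = +1, so 5 is a residue.
(6/1151) = +1, so 6 is a residue.
(7/1151) = +1, so 7 is a residue.
(8/1151) = +1, so 8 is a residue.
(9/1151) = +1, so 9 is a residue.
(10/1151) = +1, so 10 is a residue.
(11/1151) = +1, so 11 is a residue.
(12/1151) = +1, so 12 is a residue.
(13/1151) = −1, so 13 is the smallest positive non-residue mod 1151.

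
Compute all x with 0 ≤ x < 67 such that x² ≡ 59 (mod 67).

Since 67 ≡ 3 (mod 4), a square root of 59 is 59^((67+1)/4) = 59^17 mod 67.
Repeated squaring: 59^2≡64, 59^4≡9, 59^8≡14, 59^16≡62 (mod 67).
59^17 = 59^(16+1) ≡ 40 (mod 67).
Check: 40² = 1600 ≡ 59 (mod 67). The two roots are 27 and 40.

27, 40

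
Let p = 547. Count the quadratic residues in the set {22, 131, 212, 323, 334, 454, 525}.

(22/547) = -1 → non-residue.
(131/547) = +1 → QR.
(212/547) = +1 → QR.
(323/547) = -1 → non-residue.
(334/547) = -1 → non-residue.
(454/547) = -1 → non-residue.
(525/547) = +1 → QR.
Total quadratic residues among the 7: 3.

3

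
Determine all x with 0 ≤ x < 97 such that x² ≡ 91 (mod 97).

24, 73

97 ≡ 1 (mod 4), so we find a root by search.
Trying successive values, 24² = 576 ≡ 91 (mod 97). The other root is 97 − 24 = 73.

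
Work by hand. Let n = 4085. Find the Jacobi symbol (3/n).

-1

Reciprocity: 3 ≡ 3 and 4085 ≡ 1 (mod 4), so (3/4085) = +(4085/3).
Reduce top mod 3: now compute (2/3).
Pull out 2: since 3 ≡ 3 (mod 8), (2/3) = -1.
Reached (1/3) = 1. Collecting the sign flips along the way, the symbol is -1.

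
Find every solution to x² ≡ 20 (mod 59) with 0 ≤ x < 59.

16, 43

Since 59 ≡ 3 (mod 4), a square root of 20 is 20^((59+1)/4) = 20^15 mod 59.
Repeated squaring: 20^2≡46, 20^4≡51, 20^8≡5 (mod 59).
20^15 = 20^(8+4+2+1) ≡ 16 (mod 59).
Check: 16² = 256 ≡ 20 (mod 59). The two roots are 16 and 43.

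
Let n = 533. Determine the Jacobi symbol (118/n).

1

Pull out 2: since 533 ≡ 5 (mod 8), (2/533) = -1.
Reciprocity: 59 ≡ 3 and 533 ≡ 1 (mod 4), so (59/533) = +(533/59).
Reduce top mod 59: now compute (2/59).
Pull out 2: since 59 ≡ 3 (mod 8), (2/59) = -1.
Reached (1/59) = 1. Collecting the sign flips along the way, the symbol is +1.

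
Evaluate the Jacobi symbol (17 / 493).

Reciprocity: 17 ≡ 1 and 493 ≡ 1 (mod 4), so (17/493) = +(493/17).
Reduce top mod 17: now compute (0/17).
Top reduces to 0: gcd > 1, so the symbol is 0.

0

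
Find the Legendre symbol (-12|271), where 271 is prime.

Euler's criterion: (-12/271) ≡ 259^135 (mod 271).
259^2 ≡ 144 (mod 271)
259^4 ≡ 140 (mod 271)
259^8 ≡ 88 (mod 271)
259^16 ≡ 156 (mod 271)
259^32 ≡ 217 (mod 271)
259^64 ≡ 206 (mod 271)
259^128 ≡ 160 (mod 271)
259^135 = 259^(128+4+2+1) ≡ 1 (mod 271).
Result is 1, so (-12/271) = 1.

1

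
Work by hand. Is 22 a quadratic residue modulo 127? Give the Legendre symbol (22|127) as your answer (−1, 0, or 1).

Euler's criterion: (22/127) ≡ 22^63 (mod 127).
22^2 ≡ 103 (mod 127)
22^4 ≡ 68 (mod 127)
22^8 ≡ 52 (mod 127)
22^16 ≡ 37 (mod 127)
22^32 ≡ 99 (mod 127)
22^63 = 22^(32+16+8+4+2+1) ≡ 1 (mod 127).
Result is 1, so (22/127) = 1.

1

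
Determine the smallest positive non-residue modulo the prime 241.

7

(2/241) = +1, so 2 is a residue.
(3/241) = +1, so 3 is a residue.
(4/241) = +1, so 4 is a residue.
(5/241) = +1, so 5 is a residue.
(6/241) = +1, so 6 is a residue.
(7/241) = −1, so 7 is the smallest positive non-residue mod 241.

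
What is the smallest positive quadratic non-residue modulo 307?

(2/307) = −1, so 2 is the smallest positive non-residue mod 307.

2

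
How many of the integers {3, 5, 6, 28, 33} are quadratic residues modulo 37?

3

(3/37) = +1 → QR.
(5/37) = -1 → non-residue.
(6/37) = -1 → non-residue.
(28/37) = +1 → QR.
(33/37) = +1 → QR.
Total quadratic residues among the 5: 3.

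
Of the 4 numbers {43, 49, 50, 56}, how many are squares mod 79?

2

(43/79) = -1 → non-residue.
(49/79) = +1 → QR.
(50/79) = +1 → QR.
(56/79) = -1 → non-residue.
Total quadratic residues among the 4: 2.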